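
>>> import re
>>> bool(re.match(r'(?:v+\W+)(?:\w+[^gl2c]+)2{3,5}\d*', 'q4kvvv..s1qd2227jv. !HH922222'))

The pattern matches one or more of the literal 'v', then one or more of a non-word character (non-capturing group); then one or more of a word character, then one or more of any character except [gl2c] (non-capturing group); then 3 to 5 of a literal '2', then zero or more of a digit.
`re.match` only tries the pattern at the start of the string.
Here the pattern fails at index 0, so the call returns None, and `bool(None)` is False.

False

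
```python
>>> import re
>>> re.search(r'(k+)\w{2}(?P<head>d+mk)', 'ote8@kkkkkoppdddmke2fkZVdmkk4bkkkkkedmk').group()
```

Pattern: one or more of a literal 'k' (captured); then exactly 2 of a word character; then one or more of the literal 'd', then the literal 'mk' (captured as 'head').
The match spans [21:27] → 'kZVdmk'.

'kZVdmk'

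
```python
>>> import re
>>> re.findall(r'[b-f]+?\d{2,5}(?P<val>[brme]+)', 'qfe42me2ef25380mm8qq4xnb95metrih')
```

['me', 'mm', 'me']

This matches one or more of a character in [b-f] (lazy), then 2 to 5 of a digit; then one or more of one of [brme] (captured as 'val').
Matches: at [1:7] match 'fe42me', group 1 = 'me'; at [8:17] match 'ef25380mm', group 1 = 'mm'; at [23:28] match 'b95me', group 1 = 'me'.
`findall` collects group 1 from each match (3 total).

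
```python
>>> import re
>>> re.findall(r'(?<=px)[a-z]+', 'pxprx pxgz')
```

The lookaround is zero-width — it requires the adjacent text to match without consuming it, so the asserted text isn't part of the match.
Walking the string: at [2:5] → 'prx'; at [8:10] → 'gz'.
No capturing groups, so `findall` returns the 2 full match strings.

['prx', 'gz']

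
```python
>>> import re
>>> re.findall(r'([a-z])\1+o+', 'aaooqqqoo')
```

['a', 'q']

`\1` is not a pattern — it's the concrete string captured by group 1, re-applied verbatim.
With a single group, `findall` returns only what that group captured — 2 items.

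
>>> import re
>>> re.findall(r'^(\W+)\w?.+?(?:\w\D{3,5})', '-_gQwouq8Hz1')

['-']

`findall` collects group 1 from the one match (1 total).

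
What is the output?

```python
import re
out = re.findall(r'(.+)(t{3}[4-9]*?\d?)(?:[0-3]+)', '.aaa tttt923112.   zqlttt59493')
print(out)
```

[('.aaa tttt923112.   zql', 'ttt5949')]

With 2 capturing groups, `findall` returns a 2-tuple per match.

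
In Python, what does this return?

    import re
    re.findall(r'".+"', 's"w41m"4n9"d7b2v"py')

Matches: at [1:17] → '"w41m"4n9"d7b2v"'.
With no groups in the pattern, `findall` gives back each whole match — 1 here.

['"w41m"4n9"d7b2v"']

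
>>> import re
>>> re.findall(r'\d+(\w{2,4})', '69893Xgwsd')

The pattern matches one or more of a digit; then 2 to 4 of a word character (captured).
Scanning left to right: at [0:9] match '69893Xgws', group 1 = 'Xgws'.
With a single group, `findall` returns only what that group captured — 1 item.

['Xgws']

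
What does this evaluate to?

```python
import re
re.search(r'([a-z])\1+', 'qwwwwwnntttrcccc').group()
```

After group 1 captures some text, `\1` only succeeds where that same text appears again.
`re.search` scans for the first position where the pattern succeeds.
The match spans [1:6] → 'wwwww'.
Captured: group 1 = 'w'.

'wwwww'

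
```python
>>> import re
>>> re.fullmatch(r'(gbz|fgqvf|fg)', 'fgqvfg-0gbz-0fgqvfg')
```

None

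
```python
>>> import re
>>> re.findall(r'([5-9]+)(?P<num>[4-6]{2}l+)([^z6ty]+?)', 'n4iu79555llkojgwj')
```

[('795', '55ll', 'k')]

Pattern: one or more of a character in [5-9] (captured); then exactly 2 of a character in [4-6], then one or more of the literal 'l' (captured as 'num'); then one or more of any character except [z6ty] (lazy) (captured).
3 groups means the one result is a tuple of 3 captured strings — 1 here.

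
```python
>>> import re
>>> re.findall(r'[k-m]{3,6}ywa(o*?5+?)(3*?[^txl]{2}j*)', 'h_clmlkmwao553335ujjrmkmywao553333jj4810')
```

[('o5', '53')]

This matches 3 to 6 of a character in [k-m], then the literal 'ywa'; then zero or more of the literal 'o' (lazy), then one or more of the literal '5' (lazy) (captured); then zero or more of the literal '3' (lazy), then exactly 2 of any character except [txl], then zero or more of the literal 'j' (captured).
Lazy quantifiers expand one character at a time until the remainder of the pattern can match.
Walking the string: at [21:31] match 'mkmywao553', groups = ('o5', '53').
2 groups means the one result is a tuple of 2 captured strings — 1 here.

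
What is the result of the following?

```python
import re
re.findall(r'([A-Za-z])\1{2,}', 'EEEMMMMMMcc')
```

`\1` has to match the exact text group 1 already captured.
Scanning left to right: at [0:3] match 'EEE', group 1 = 'E'; at [3:9] match 'MMMMMM', group 1 = 'M'.
With a single group, `findall` returns only what that group captured — 2 items.

['E', 'M']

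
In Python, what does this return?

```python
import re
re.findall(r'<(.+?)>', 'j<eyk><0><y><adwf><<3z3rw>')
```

['eyk', '0', 'y', 'adwf', '<3z3rw']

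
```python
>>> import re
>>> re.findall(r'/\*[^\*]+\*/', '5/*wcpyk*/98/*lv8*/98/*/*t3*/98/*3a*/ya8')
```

['/*wcpyk*/', '/*lv8*/', '/*t3*/', '/*3a*/']

Matches: at [1:10] → '/*wcpyk*/'; at [12:19] → '/*lv8*/'; at [23:29] → '/*t3*/'; at [31:37] → '/*3a*/'.
`findall` yields the raw match text (4 of them) because the pattern has no groups.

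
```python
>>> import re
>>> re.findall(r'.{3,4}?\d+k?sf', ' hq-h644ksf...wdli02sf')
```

Pattern: 3 to 4 of any character (lazy), then one or more of a digit; then optionally a literal 'k', then the literal 'sf'.
Scanning left to right: at [1:11] → 'hq-h644ksf'; at [14:22] → 'wdli02sf'.
Since nothing is captured, `findall` lists the 2 matched substrings directly.

['hq-h644ksf', 'wdli02sf']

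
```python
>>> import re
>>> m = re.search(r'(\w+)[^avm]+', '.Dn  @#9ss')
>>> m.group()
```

This matches one or more of a word character (captured); then one or more of any character except [avm].
`re.search` scans for the first position where the pattern succeeds.
The match spans [1:10] → 'Dn  @#9ss'.
Captured: group 1 = 'Dn'.

'Dn  @#9ss'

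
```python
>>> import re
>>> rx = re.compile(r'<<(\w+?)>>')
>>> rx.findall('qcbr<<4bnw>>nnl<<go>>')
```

['4bnw', 'go']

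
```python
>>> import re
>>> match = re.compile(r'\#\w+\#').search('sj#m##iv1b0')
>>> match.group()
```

'#m#'

The match spans [2:5] → '#m#'.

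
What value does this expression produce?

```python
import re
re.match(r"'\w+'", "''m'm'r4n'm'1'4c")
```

With `match`, the pattern is implicitly anchored at the beginning.
Here the string doesn't start with a match, so the call returns None.

None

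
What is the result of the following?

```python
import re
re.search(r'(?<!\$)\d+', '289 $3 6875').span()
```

The negative lookaround is zero-width — it rules out positions where the adjacent text would match, without consuming anything.
Unlike `match`, `search` isn't anchored — it looks for the pattern anywhere in the string.
The match spans [0:3] → '289'.

(0, 3)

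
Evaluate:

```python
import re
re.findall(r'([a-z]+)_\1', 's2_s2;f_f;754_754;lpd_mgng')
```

After group 1 captures some text, `\1` only succeeds where that same text appears again.
Scanning left to right: at [6:9] match 'f_f', group 1 = 'f'.
Because there's exactly one group, `findall` drops the full match and keeps group 1 from the one hit.

['f']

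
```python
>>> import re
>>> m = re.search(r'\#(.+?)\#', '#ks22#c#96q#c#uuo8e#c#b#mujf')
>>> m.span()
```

(0, 6)

The `?` after the quantifier makes it lazy — it takes as little as possible before letting the rest of the pattern try.
`re.search` scans for the first position where the pattern succeeds.
The match spans [0:6] → '#ks22#'.
Captured: group 1 = 'ks22'.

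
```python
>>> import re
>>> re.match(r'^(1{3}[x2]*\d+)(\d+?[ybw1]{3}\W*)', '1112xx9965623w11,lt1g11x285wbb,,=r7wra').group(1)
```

'1112xx996562'

Pattern: anchored at the start of the string; then exactly 3 of the literal '1', then zero or more of one of [x2], then one or more of a digit (captured); then one or more of a digit (lazy), then exactly 3 of one of [ybw1], then zero or more of a non-word character (captured).
With `match`, the pattern is implicitly anchored at the beginning.
The match spans [0:17] → '1112xx9965623w11,'.
Captured: group 1 = '1112xx996562', group 2 = '3w11,'.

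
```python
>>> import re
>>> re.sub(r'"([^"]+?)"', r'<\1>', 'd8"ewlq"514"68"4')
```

'd8<ewlq>514<68>4'

Matches: at [2:8] → '"ewlq"'; at [11:15] → '"68"'.
`\1` in the replacement pulls in group 1's text for each match.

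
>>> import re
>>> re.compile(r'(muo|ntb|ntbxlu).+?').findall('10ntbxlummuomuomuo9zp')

`|` is ordered: at each position the engine commits to the first alternative that works.
Because there's exactly one group, `findall` drops the full match and keeps group 1 from each hit.

['ntb', 'muo', 'muo']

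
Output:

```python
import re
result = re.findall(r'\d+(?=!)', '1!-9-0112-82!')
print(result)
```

The lookaround is zero-width — it requires the adjacent text to match without consuming it, so the asserted text isn't part of the match.
Walking the string: at [0:1] → '1'; at [10:12] → '82'.
No capturing groups, so `findall` returns the 2 full match strings.

['1', '82']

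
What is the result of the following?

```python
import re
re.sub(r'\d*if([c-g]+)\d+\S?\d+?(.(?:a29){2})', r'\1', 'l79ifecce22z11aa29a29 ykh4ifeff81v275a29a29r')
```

'lecce ykheffr'

This matches zero or more of a digit, then the literal 'if'; then one or more of a character in [c-g] (captured); then one or more of a digit; then optionally a non-whitespace character, then one or more of a digit (lazy); then any character, then the literal 'a29' repeated 2 times (captured).
The replacement refers to a captured group, so each match is rewritten using its own captured text.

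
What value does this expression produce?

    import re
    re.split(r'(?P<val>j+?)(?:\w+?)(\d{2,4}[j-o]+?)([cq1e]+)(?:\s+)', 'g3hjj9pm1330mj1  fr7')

['g3h', 'j', '1330mj', '1', 'fr7']

The `?` after the quantifier makes it lazy — it takes as little as possible before letting the rest of the pattern try.
The group in the pattern means `split` returns the separators' captures alongside the pieces.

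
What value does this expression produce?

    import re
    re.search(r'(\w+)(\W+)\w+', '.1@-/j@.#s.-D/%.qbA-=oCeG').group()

The match spans [1:6] → '1@-/j'.

'1@-/j'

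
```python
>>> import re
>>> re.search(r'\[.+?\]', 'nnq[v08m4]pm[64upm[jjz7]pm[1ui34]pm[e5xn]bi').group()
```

Because the quantifier is non-greedy, it stops expanding at the earliest point where the rest of the pattern can succeed.
Unlike `match`, `search` isn't anchored — it looks for the pattern anywhere in the string.
The match spans [3:10] → '[v08m4]'.

'[v08m4]'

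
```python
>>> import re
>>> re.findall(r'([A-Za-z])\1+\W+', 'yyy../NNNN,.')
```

['y', 'N']

`\1` has to match the exact text group 1 already captured.
Matches: at [0:6] match 'yyy../', group 1 = 'y'; at [6:12] match 'NNNN,.', group 1 = 'N'.
`findall` collects group 1 from each match (2 total).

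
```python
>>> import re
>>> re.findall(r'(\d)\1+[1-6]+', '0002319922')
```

`\1` has to match the exact text group 1 already captured.
Walking the string: at [0:6] match '000231', group 1 = '0'; at [6:10] match '9922', group 1 = '9'.
With a single group, `findall` returns only what that group captured — 2 items.

['0', '9']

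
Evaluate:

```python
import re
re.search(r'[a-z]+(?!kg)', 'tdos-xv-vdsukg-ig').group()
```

'tdos'

Because the assertion is negative and zero-width, positions next to the forbidden text are skipped.
The match spans [0:4] → 'tdos'.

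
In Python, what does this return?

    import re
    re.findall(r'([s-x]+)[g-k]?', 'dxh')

Pattern: one or more of a character in [s-x] (captured); then optionally a character in [g-k].
Matches: at [1:3] match 'xh', group 1 = 'x'.
One capturing group, so `findall` returns just the captured substring from the one match — 1 in all.

['x']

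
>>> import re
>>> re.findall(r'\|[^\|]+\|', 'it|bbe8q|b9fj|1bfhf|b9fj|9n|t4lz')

['|bbe8q|', '|1bfhf|', '|9n|']

Since nothing is captured, `findall` lists the 3 matched substrings directly.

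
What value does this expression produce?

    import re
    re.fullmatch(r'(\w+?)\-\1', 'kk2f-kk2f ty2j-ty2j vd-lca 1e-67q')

None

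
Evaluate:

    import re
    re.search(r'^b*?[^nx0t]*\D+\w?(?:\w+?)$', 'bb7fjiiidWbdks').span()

Pattern: anchored at the start of the string; then zero or more of the literal 'b' (lazy), then zero or more of any character except [nx0t]; then one or more of a non-digit, then optionally a word character; then one or more of a word character (lazy) (non-capturing group); then anchored at the end.
Unlike `match`, `search` isn't anchored — it looks for the pattern anywhere in the string.
The match spans [0:14] → 'bb7fjiiidWbdks'.

(0, 14)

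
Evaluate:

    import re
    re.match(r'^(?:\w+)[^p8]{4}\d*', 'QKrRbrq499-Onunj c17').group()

'QKrRbrq499-Onu'

Pattern: anchored at the start of the string; then one or more of a word character (non-capturing group); then exactly 4 of any character except [p8], then zero or more of a digit.
With `match`, the pattern is implicitly anchored at the beginning.
The match spans [0:14] → 'QKrRbrq499-Onu'.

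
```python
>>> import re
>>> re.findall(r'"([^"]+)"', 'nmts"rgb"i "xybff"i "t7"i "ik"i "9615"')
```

With a single group, `findall` returns only what that group captured — 5 items.

['rgb', 'xybff', 't7', 'ik', '9615']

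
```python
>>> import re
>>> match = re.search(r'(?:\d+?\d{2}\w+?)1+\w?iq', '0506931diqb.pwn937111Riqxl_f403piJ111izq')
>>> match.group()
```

Pattern: one or more of a digit (lazy), then exactly 2 of a digit, then one or more of a word character (lazy) (non-capturing group); then one or more of the literal '1', then optionally a word character, then the literal 'iq'.
`search` walks the string left to right and returns the first match it finds.
The match spans [0:10] → '0506931diq'.

'0506931diq'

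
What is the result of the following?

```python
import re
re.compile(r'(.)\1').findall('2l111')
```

`\1` is not a pattern — it's the concrete string captured by group 1, re-applied verbatim.
Scanning left to right: at [2:4] match '11', group 1 = '1'.
One capturing group, so `findall` returns just the captured substring from the one match — 1 in all.

['1']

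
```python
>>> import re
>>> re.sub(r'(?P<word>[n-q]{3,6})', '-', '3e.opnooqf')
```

'3e.-f'

The pattern matches 3 to 6 of a character in [n-q] (captured as 'word').
Matches: at [3:9] → 'opnooq'.
`sub` substitutes '-' at each match site.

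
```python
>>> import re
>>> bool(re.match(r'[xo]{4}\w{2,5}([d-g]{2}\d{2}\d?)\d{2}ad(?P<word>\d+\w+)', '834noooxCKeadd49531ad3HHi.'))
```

False

With `match`, the pattern is implicitly anchored at the beginning.
Here position 0 doesn't satisfy it, so the call returns None, and `bool(None)` is False.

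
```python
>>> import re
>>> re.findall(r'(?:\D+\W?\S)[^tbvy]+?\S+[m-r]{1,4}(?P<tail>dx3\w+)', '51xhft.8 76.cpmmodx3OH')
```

['dx3OH']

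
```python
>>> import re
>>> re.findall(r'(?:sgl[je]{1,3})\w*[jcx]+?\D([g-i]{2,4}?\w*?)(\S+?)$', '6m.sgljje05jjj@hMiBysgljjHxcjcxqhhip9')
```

With the lazy modifier that quantifier settles for the fewest repetitions that let the rest of the pattern succeed (the atoms after it are unaffected and can still be greedy).
2 groups means the one result is a tuple of 2 captured strings — 1 here.

[('hh', 'ip9')]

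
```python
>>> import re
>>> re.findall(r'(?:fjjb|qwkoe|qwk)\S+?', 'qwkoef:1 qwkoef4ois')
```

The regex engine tests alternatives in the order written; an earlier branch that matches wins even if a later one would match more.
No capturing groups, so `findall` returns the 2 full match strings.

['qwkoef', 'qwkoef']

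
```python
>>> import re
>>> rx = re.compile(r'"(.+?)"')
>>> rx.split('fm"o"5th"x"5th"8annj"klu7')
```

['fm', 'o', '5th', 'x', '5th', '8annj', 'klu7']

With the lazy modifier that quantifier settles for the fewest repetitions that let the rest of the pattern succeed (the atoms after it are unaffected and can still be greedy).
`re.split` interleaves the captured-group text with the surrounding fragments.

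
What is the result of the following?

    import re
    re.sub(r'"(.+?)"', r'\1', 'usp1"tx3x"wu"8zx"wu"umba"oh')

'usp1tx3xwu8zxwuumbaoh'

A `+?`/`*?`/`{m,n}?` starts at its minimum and grows only as far as needed for what follows to match.
Matches: at [4:10] → '"tx3x"'; at [12:17] → '"8zx"'; at [19:25] → '"umba"'.
`\1` in the replacement pulls in group 1's text for each match.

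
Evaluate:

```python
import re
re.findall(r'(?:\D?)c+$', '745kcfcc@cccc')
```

['@cccc']

Pattern: optionally a non-digit (non-capturing group); then one or more of a literal 'c'; then anchored at the end.
Walking the string: at [8:13] → '@cccc'.
No capturing groups, so `findall` returns the 1 full match string.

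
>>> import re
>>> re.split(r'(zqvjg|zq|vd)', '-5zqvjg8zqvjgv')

['-5', 'zqvjg', '8', 'zqvjg', 'v']

Branches in `(...|...)` are attempted left-to-right; the first branch that allows the whole pattern to succeed is taken.
The group in the pattern means `split` returns the separators' captures alongside the pieces.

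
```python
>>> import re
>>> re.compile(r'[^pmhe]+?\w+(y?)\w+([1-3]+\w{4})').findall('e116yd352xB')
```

[('', '352xB')]

2 groups means the one result is a tuple of 2 captured strings — 1 here.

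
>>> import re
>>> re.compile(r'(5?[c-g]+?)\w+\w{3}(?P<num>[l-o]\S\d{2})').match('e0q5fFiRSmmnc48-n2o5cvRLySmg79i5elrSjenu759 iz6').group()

'e0q5fFiRSmmnc48'

`re.match` only tries the pattern at the start of the string.
The match spans [0:15] → 'e0q5fFiRSmmnc48'.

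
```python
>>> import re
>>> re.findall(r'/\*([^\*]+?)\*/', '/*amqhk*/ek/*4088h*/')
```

['amqhk', '4088h']

Walking the string: at [0:9] match '/*amqhk*/', group 1 = 'amqhk'; at [11:20] match '/*4088h*/', group 1 = '4088h'.
With a single group, `findall` returns only what that group captured — 2 items.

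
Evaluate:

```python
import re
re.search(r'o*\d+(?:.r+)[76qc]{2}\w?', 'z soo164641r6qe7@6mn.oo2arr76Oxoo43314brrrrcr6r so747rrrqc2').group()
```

Pattern: zero or more of a literal 'o', then one or more of a digit; then any character, then one or more of the literal 'r' (non-capturing group); then exactly 2 of one of [76qc], then optionally a word character.
`re.search` tries every starting position until one works.
The match spans [3:15] → 'oo164641r6qe'.

'oo164641r6qe'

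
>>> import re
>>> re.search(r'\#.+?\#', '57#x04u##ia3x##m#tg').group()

The match spans [2:8] → '#x04u#'.

'#x04u#'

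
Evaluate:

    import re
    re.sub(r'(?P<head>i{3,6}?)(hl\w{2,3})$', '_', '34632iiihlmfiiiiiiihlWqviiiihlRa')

'34632iiihlmfiiiiiiihlWqv_'

Each match is replaced by '_'.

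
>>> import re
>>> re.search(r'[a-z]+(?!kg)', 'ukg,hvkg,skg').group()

'ukg'

The negative lookaround is zero-width — it rules out positions where the adjacent text would match, without consuming anything.
The match spans [0:3] → 'ukg'.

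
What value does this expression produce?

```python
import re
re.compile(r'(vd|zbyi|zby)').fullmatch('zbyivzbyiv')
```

`fullmatch` succeeds only if the pattern covers the string from start to end.
Here the pattern can't cover the whole string, so the call returns None.

None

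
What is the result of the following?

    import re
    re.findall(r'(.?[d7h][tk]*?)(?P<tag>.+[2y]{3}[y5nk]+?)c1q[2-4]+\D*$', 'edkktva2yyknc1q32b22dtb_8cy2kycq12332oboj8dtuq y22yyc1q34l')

[('ed', 'kktva2yyknc1q32b22dtb_8cy2kycq12332oboj8dtuq y22yy')]

Pattern: optionally any character, then one of [d7h], then zero or more of one of [tk] (lazy) (captured); then one or more of any character, then exactly 3 of one of [2y], then one or more of one of [y5nk] (lazy) (captured as 'tag'); then the literal 'c1q', then one or more of a character in [2-4], then zero or more of a non-digit; then anchored at the end.
Walking the string: at [0:58] match 'edkktva2yyknc1q32b22dtb_8cy2kycq12332oboj8dtuq y22yyc1q34l', groups = ('ed', 'kktva2yyknc1q32b22dtb_8cy2kycq12332oboj8dtuq y22yy').
2 groups means the one result is a tuple of 2 captured strings — 1 here.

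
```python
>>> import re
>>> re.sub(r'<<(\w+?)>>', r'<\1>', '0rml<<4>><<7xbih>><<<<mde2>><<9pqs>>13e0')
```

'0rml<4><7xbih><<<mde2><9pqs>13e0'

Matches: at [4:9] → '<<4>>'; at [9:18] → '<<7xbih>>'; at [20:28] → '<<mde2>>'; at [28:36] → '<<9pqs>>'.
The replacement refers to a captured group, so each match is rewritten using its own captured text.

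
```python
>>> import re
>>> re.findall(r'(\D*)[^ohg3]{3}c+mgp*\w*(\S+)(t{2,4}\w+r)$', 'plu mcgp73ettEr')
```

[]

This matches zero or more of a non-digit (captured); then exactly 3 of any character except [ohg3], then one or more of a literal 'c', then the literal 'mg'; then zero or more of the literal 'p', then zero or more of a word character; then one or more of a non-whitespace character (captured); then 2 to 4 of the literal 't', then one or more of a word character, then a literal 'r' (captured); then anchored at the end.
`findall` packs the 3 group values into a tuple for every match.
Nothing in the string satisfies the pattern, so the list is empty.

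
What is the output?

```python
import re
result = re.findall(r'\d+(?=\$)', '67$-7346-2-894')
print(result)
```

The lookaround is zero-width — it requires the adjacent text to match without consuming it, so the asserted text isn't part of the match.
Since nothing is captured, `findall` lists the 1 matched substring directly.

['67']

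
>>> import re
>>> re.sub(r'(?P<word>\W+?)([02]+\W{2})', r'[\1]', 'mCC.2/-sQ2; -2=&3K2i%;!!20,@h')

'mCC[.]sQ2[; -]3K2i[%;!!]h'

`\1` in the replacement pulls in group 1's text for each match.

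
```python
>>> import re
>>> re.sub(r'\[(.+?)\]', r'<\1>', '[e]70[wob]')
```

'<e>70<wob>'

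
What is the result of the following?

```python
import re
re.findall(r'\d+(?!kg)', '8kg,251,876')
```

['251', '876']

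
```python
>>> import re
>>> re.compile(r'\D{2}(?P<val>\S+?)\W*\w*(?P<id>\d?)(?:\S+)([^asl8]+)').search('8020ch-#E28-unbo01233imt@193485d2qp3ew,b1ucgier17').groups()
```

The match spans [4:49] → 'ch-#E28-unbo01233imt@193485d2qp3ew,b1ucgier17'.
Captured: group 1 = '-', group 2 = '', group 3 = '7'.

('-', '', '7')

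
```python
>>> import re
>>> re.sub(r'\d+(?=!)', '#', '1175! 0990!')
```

The positive lookaround only admits positions where the adjacent text matches; those characters stay outside the span.
Every occurrence is swapped for '#'.

'#! #!'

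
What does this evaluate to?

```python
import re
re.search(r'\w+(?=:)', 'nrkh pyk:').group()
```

'pyk'

Lookahead/lookbehind check context without consuming it, so the matched span excludes the asserted characters.
`search` walks the string left to right and returns the first match it finds.
The match spans [5:8] → 'pyk'.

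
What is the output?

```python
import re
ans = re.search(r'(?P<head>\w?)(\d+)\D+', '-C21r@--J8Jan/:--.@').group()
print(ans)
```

C21r@--J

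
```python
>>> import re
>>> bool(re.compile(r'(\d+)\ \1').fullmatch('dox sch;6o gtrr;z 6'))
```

False

For `fullmatch`, every character of the input must be accounted for by the pattern.
Here there's no way to consume every character, so the call returns None, and `bool(None)` is False.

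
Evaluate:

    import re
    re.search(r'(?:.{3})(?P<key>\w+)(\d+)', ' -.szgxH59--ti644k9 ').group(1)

The match spans [0:10] → ' -.szgxH59'.
Captured: group 1 = 'szgxH5', group 2 = '9'.

'szgxH5'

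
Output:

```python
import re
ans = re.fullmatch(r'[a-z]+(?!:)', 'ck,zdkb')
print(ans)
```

The negative lookaround is zero-width — it rules out positions where the adjacent text would match, without consuming anything.
`re.fullmatch` is like wrapping the pattern in `^…$` (in single-line mode).
Here the string isn't matched end-to-end, so the call returns None.

None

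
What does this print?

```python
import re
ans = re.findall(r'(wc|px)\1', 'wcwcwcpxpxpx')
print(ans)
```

['wc', 'px']

After group 1 captures some text, `\1` only succeeds where that same text appears again.
Scanning left to right: at [0:4] match 'wcwc', group 1 = 'wc'; at [6:10] match 'pxpx', group 1 = 'px'.
With a single group, `findall` returns only what that group captured — 2 items.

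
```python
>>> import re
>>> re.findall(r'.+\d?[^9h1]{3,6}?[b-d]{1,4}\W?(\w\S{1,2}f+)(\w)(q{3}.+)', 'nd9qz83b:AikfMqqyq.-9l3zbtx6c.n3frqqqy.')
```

[('n3f', 'r', 'qqqy.')]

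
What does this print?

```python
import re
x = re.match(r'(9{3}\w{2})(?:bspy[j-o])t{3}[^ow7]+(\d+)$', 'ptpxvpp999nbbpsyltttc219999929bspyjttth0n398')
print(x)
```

None

`match` is anchored at position 0; if the pattern doesn't fit there, it returns None.
Here the pattern fails at index 0, so the call returns None.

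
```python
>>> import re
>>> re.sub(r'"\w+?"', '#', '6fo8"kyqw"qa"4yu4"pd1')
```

Each match is replaced by '#'.

'6fo8#qa#pd1'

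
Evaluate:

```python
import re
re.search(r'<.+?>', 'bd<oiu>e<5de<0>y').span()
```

(2, 7)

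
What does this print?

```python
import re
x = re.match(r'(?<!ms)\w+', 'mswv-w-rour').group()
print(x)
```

`re.match` won't scan ahead — the pattern has to work from the very first character.
The match spans [0:4] → 'mswv'.

mswv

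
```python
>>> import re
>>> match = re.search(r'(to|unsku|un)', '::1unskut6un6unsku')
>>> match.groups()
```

Alternation tries branches left to right and keeps the first one that lets the overall match succeed at that position.
`search` walks the string left to right and returns the first match it finds.
The match spans [3:8] → 'unsku'.
Captured: group 1 = 'unsku'.

('unsku',)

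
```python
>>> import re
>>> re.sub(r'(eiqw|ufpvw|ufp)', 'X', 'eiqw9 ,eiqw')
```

'X9 ,X'

`sub` substitutes 'X' at each match site.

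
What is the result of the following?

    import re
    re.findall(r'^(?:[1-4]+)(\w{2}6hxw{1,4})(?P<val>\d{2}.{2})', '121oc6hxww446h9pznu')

[('oc6hxww', '446h')]

The pattern matches anchored at the start of the string; then one or more of a character in [1-4] (non-capturing group); then exactly 2 of a word character, then the literal '6hx', then 1 to 4 of a literal 'w' (captured); then exactly 2 of a digit, then exactly 2 of any character (captured as 'val').
2 groups means the one result is a tuple of 2 captured strings — 1 here.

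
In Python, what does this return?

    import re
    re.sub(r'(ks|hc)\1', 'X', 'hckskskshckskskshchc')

A backreference is literal: `\1` must see the identical characters the first group matched.
Every occurrence is swapped for 'X'.

'hcXkshcXksX'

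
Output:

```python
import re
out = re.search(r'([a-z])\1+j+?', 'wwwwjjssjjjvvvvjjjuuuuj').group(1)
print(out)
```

`\1` is not a pattern — it's the concrete string captured by group 1, re-applied verbatim.
`re.search` tries every starting position until one works.
The match spans [0:5] → 'wwwwj'.
Captured: group 1 = 'w'.

w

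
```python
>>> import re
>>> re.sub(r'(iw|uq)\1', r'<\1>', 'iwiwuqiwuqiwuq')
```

'<iw>uqiwuqiwuq'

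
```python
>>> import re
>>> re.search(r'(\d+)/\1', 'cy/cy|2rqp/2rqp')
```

None

A backreference is literal: `\1` must see the identical characters the first group matched.
`re.search` scans for the first position where the pattern succeeds.
Here the pattern never matches, so the call returns None.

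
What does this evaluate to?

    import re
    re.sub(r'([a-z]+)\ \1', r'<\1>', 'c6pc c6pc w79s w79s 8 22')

'c6p<c>6pc w79s w79s 8 22'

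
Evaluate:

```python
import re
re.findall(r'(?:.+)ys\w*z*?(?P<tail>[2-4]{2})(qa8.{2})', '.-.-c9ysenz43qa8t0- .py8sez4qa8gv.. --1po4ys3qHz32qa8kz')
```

[('32', 'qa8kz')]

This matches one or more of any character (non-capturing group); then the literal 'ys', then zero or more of a word character, then zero or more of the literal 'z' (lazy); then exactly 2 of a character in [2-4] (captured as 'tail'); then the literal 'qa8', then exactly 2 of any character (captured).
`findall` packs the 2 group values into a tuple for every match.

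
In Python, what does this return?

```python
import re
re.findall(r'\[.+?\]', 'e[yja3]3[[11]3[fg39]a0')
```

['[yja3]', '[[11]', '[fg39]']

Since nothing is captured, `findall` lists the 3 matched substrings directly.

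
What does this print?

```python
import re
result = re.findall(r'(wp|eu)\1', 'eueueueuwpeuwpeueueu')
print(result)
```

The backreference `\1` re-matches whatever the first group consumed, character for character.
One capturing group, so `findall` returns just the captured substring from each match — 3 in all.

['eu', 'eu', 'eu']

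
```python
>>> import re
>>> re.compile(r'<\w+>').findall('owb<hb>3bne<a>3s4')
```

['<hb>', '<a>']

`findall` yields the raw match text (2 of them) because the pattern has no groups.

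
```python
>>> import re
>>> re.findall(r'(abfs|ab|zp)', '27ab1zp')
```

With a single group, `findall` returns only what that group captured — 2 items.

['ab', 'zp']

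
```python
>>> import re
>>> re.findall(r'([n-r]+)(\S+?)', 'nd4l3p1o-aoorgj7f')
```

[('n', 'd'), ('p', '1'), ('o', '-'), ('oor', 'g')]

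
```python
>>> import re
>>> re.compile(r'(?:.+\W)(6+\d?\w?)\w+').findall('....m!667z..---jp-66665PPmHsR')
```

['66665P']

Pattern: one or more of any character, then a non-word character (non-capturing group); then one or more of the literal '6', then optionally a digit, then optionally a word character (captured); then one or more of a word character.
Matches: at [0:29] match '....m!667z..---jp-66665PPmHsR', group 1 = '66665P'.
Because there's exactly one group, `findall` drops the full match and keeps group 1 from the one hit.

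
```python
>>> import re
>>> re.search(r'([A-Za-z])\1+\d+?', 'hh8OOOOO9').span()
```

After group 1 captures some text, `\1` only succeeds where that same text appears again.
The match spans [0:3] → 'hh8'.

(0, 3)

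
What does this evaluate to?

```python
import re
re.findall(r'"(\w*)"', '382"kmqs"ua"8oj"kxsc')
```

Because there's exactly one group, `findall` drops the full match and keeps group 1 from each hit.

['kmqs', '8oj']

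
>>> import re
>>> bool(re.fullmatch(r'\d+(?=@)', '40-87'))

False

`fullmatch` succeeds only if the pattern covers the string from start to end.
Here the pattern can't cover the whole string, so the call returns None, and `bool(None)` is False.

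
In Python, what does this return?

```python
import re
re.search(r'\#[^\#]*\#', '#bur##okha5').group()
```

Unlike `match`, `search` isn't anchored — it looks for the pattern anywhere in the string.
The match spans [0:5] → '#bur#'.

'#bur#'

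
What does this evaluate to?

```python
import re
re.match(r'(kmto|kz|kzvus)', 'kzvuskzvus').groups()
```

The match spans [0:2] → 'kz'.
Captured: group 1 = 'kz'.

('kz',)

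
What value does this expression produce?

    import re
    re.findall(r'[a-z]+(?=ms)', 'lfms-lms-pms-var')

['lf', 'l', 'p']

The positive lookaround only admits positions where the adjacent text matches; those characters stay outside the span.
Matches: at [0:2] → 'lf'; at [5:6] → 'l'; at [9:10] → 'p'.
Since nothing is captured, `findall` lists the 3 matched substrings directly.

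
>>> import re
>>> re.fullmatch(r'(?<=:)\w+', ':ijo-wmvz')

Lookahead/lookbehind check context without consuming it, so the matched span excludes the asserted characters.
`re.fullmatch` requires the pattern to consume the entire string.
Here there's no way to consume every character, so the call returns None.

None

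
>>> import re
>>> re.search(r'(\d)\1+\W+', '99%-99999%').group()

A backreference is literal: `\1` must see the identical characters the first group matched.
The match spans [0:4] → '99%-'.

'99%-'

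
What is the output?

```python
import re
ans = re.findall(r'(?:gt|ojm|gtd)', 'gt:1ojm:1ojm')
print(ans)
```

['gt', 'ojm', 'ojm']

Scanning left to right: at [0:2] → 'gt'; at [4:7] → 'ojm'; at [9:12] → 'ojm'.
With no groups in the pattern, `findall` gives back each whole match — 3 here.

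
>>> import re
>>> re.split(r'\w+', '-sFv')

Pattern: one or more of a word character.
Matches to split on: at [1:4] → 'sFv'.
Splitting on the pattern gives 2 pieces.

['-', '']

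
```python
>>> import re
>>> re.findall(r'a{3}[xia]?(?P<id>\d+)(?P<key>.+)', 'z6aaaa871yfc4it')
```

[('871', 'yfc4it')]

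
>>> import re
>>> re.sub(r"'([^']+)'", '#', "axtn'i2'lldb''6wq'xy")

Each match is replaced by '#'.

"axtn#lldb'#xy"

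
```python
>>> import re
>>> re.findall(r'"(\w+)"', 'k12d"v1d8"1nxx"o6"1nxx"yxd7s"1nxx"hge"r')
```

Walking the string: at [4:10] match '"v1d8"', group 1 = 'v1d8'; at [14:18] match '"o6"', group 1 = 'o6'; at [22:29] match '"yxd7s"', group 1 = 'yxd7s'; at [33:38] match '"hge"', group 1 = 'hge'.
Because there's exactly one group, `findall` drops the full match and keeps group 1 from each hit.

['v1d8', 'o6', 'yxd7s', 'hge']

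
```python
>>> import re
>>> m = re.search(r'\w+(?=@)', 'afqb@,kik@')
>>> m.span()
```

(0, 4)

The lookaround is zero-width — it requires the adjacent text to match without consuming it, so the asserted text isn't part of the match.
Unlike `match`, `search` isn't anchored — it looks for the pattern anywhere in the string.
The match spans [0:4] → 'afqb'.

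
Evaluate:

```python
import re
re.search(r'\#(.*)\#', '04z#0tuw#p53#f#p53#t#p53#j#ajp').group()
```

'#0tuw#p53#f#p53#t#p53#j#'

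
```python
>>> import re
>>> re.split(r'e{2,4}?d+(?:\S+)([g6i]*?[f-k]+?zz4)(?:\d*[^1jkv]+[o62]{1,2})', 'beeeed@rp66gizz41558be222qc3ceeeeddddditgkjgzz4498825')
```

['b', 'gzz4', '5']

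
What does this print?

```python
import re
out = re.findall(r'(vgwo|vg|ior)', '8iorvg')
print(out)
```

['ior', 'vg']

Walking the string: at [1:4] match 'ior', group 1 = 'ior'; at [4:6] match 'vg', group 1 = 'vg'.
Because there's exactly one group, `findall` drops the full match and keeps group 1 from each hit.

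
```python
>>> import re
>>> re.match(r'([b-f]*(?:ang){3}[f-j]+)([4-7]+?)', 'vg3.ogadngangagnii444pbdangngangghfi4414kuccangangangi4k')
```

Pattern: zero or more of a character in [b-f], then the literal 'ang' repeated 3 times, then one or more of a character in [f-j] (captured); then one or more of a character in [4-7] (lazy) (captured).
`re.match` only tries the pattern at the start of the string.
Here position 0 doesn't satisfy it, so the call returns None.

None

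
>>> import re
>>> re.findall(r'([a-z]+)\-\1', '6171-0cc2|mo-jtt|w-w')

The backreference `\1` re-matches whatever the first group consumed, character for character.
With a single group, `findall` returns only what that group captured — 1 item.

['w']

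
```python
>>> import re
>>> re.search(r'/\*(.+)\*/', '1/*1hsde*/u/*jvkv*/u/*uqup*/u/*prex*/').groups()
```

Unlike `match`, `search` isn't anchored — it looks for the pattern anywhere in the string.
The match spans [1:37] → '/*1hsde*/u/*jvkv*/u/*uqup*/u/*prex*/'.
Captured: group 1 = '1hsde*/u/*jvkv*/u/*uqup*/u/*prex'.

('1hsde*/u/*jvkv*/u/*uqup*/u/*prex',)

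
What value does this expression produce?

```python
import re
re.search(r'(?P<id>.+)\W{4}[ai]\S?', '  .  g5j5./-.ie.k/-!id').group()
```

'  .  g5j5./-.ie'

The match spans [0:15] → '  .  g5j5./-.ie'.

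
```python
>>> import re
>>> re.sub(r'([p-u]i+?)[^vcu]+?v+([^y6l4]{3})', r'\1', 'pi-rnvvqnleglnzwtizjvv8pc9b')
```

'pileglnzwti9b'

Pattern: a character in [p-u], then one or more of the literal 'i' (lazy) (captured); then one or more of any character except [vcu] (lazy), then one or more of a literal 'v'; then exactly 3 of any character except [y6l4] (captured).
Matches: at [0:9] → 'pi-rnvvqn'; at [16:25] → 'tizjvv8pc'.
Each match is replaced using the text its own group 1 captured.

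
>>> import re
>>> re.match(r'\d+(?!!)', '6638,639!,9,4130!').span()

Because the assertion is negative and zero-width, positions next to the forbidden text are skipped.
`match` is anchored at position 0; if the pattern doesn't fit there, it returns None.
The match spans [0:4] → '6638'.

(0, 4)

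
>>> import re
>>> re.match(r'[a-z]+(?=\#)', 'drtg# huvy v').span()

(0, 4)

The positive lookaround only admits positions where the adjacent text matches; those characters stay outside the span.
`match` is anchored at position 0; if the pattern doesn't fit there, it returns None.
The match spans [0:4] → 'drtg'.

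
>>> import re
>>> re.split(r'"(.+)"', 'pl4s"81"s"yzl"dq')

['pl4s', '81"s"yzl', 'dq']

Because the pattern has a capturing group, `split` also inserts each captured text between the pieces.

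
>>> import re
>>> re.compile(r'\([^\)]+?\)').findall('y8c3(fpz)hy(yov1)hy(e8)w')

['(fpz)', '(yov1)', '(e8)']

Since nothing is captured, `findall` lists the 3 matched substrings directly.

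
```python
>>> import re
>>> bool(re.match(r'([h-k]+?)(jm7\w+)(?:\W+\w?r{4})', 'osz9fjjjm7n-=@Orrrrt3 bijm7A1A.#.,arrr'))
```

False

`re.match` won't scan ahead — the pattern has to work from the very first character.
Here the string doesn't start with a match, so the call returns None, and `bool(None)` is False.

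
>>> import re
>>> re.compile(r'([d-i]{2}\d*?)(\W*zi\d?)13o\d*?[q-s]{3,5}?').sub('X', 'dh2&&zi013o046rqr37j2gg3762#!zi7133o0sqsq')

Pattern: exactly 2 of a character in [d-i], then zero or more of a digit (lazy) (captured); then zero or more of a non-word character, then the literal 'zi', then optionally a digit (captured); then the literal '13o', then zero or more of a digit (lazy), then 3 to 5 of a character in [q-s] (lazy).
Matches: at [0:17] → 'dh2&&zi013o046rqr'.
Every occurrence is swapped for 'X'.

'X37j2gg3762#!zi7133o0sqsq'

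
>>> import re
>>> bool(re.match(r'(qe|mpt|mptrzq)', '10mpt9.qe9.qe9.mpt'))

`re.match` won't scan ahead — the pattern has to work from the very first character.
Here the pattern fails at index 0, so the call returns None, and `bool(None)` is False.

False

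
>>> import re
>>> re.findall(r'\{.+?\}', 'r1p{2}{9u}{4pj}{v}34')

['{2}', '{9u}', '{4pj}', '{v}']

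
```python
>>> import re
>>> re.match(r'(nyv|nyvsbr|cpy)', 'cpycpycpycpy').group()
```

'cpy'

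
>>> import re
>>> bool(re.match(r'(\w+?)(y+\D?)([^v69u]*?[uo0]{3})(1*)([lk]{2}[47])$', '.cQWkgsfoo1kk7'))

Pattern: one or more of a word character (lazy) (captured); then one or more of a literal 'y', then optionally a non-digit (captured); then zero or more of any character except [v69u] (lazy), then exactly 3 of one of [uo0] (captured); then zero or more of a literal '1' (captured); then exactly 2 of one of [lk], then one of [47] (captured); then anchored at the end.
`re.match` only tries the pattern at the start of the string.
Here the string doesn't start with a match, so the call returns None, and `bool(None)` is False.

False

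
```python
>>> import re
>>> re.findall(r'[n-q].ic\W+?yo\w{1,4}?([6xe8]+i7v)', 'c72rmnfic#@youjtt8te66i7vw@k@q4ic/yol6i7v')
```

['6i7v']

The pattern matches a character in [n-q], then any character, then the literal 'ic'; then one or more of a non-word character (lazy), then the literal 'yo', then 1 to 4 of a word character (lazy); then one or more of one of [6xe8], then the literal 'i7v' (captured).
`findall` collects group 1 from the one match (1 total).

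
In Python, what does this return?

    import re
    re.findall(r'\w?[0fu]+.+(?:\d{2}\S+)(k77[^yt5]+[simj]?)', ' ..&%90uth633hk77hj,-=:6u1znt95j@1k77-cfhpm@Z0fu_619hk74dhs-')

['k77-cfhpm@Z0fu_619hk74dhs-']

This matches optionally a word character, then one or more of one of [0fu], then one or more of any character; then exactly 2 of a digit, then one or more of a non-whitespace character (non-capturing group); then the literal 'k77', then one or more of any character except [yt5], then optionally one of [simj] (captured).
`findall` collects group 1 from the one match (1 total).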